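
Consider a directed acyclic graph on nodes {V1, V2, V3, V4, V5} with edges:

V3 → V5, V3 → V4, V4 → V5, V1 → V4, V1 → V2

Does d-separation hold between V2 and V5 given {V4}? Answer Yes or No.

No — V2 and V5 are not d-separated given {V4}.

Enumerating the 2 paths from V2 to V5 and testing each for blocking by {V4}:
Path 1: V2 ← V1 → V4 → V5
  V4 is a chain here and V4 is conditioned on, so the path is blocked at V4.
Path 2: V2 ← V1 → V4 ← V3 → V5
  V1 is a fork and V1 is not conditioned on; V4 is a collider and V4 is conditioned on, which opens it; V3 is a fork and V3 is not conditioned on — no node blocks this path, so it is active.
At least one path is unblocked, so d-separation fails.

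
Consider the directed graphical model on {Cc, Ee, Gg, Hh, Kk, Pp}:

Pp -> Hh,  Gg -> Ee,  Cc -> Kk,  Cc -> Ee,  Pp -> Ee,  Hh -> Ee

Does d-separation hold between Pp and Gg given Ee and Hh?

No — Pp and Gg are not d-separated given {Ee, Hh}.

There are 2 undirected paths between Pp and Gg; checking each against the conditioning set {Ee, Hh}:
  1. Pp → Hh → Ee ← Gg — Hh:chain[blocks]; Ee:collider[open] ⇒ blocked
  2. Pp → Ee ← Gg — Ee:collider[open] ⇒ active
Since the path Pp → Ee ← Gg is active, Pp and Gg are not d-separated given {Ee, Hh}.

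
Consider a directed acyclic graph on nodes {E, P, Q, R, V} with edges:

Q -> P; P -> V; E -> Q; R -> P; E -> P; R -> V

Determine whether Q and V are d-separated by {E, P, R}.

There are 4 undirected paths between Q and V; checking each against the conditioning set {E, P, R}:
Path 1: Q ← E → P → V
  E is a fork here and E is conditioned on, so the path is blocked at E.
Path 2: Q ← E → P ← R → V
  E is a fork here and E is conditioned on, so the path is blocked at E.
Path 3: Q → P → V
  P is a chain here and P is conditioned on, so the path is blocked at P.
Path 4: Q → P ← R → V
  R is a fork here and R is conditioned on, so the path is blocked at R.
Every path is blocked, so Q and V are d-separated given {E, P, R}.

Yes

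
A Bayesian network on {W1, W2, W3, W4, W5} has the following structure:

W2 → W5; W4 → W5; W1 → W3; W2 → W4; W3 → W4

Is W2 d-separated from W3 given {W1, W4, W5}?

There are 2 undirected paths between W2 and W3; checking each against the conditioning set {W1, W4, W5}:
  1. W2 → W5 ← W4 ← W3 — W5:collider[open]; W4:chain[blocks] ⇒ blocked
  2. W2 → W4 ← W3 — W4:collider[open] ⇒ active
Because an active path exists, W2 and W3 are not d-separated.

No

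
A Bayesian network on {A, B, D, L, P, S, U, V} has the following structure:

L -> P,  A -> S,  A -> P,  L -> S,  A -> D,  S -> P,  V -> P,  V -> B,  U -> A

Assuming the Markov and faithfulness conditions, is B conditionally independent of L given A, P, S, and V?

Yes

3 paths connect B and L; each must be blocked for d-separation to hold:
Path 1: B ← V → P ← A → S ← L
  V is a fork here and V is conditioned on, so the path is blocked at V.
Path 2: B ← V → P ← L
  V is a fork here and V is conditioned on, so the path is blocked at V.
Path 3: B ← V → P ← S ← L
  V is a fork here and V is conditioned on, so the path is blocked at V.
Every path is blocked, so B and L are d-separated given {A, P, S, V}.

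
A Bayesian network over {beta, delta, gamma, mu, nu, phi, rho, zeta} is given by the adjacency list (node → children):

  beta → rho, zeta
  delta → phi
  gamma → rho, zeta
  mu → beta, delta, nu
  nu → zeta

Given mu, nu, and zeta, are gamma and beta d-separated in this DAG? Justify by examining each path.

No — gamma and beta are not d-separated given {mu, nu, zeta}.

3 paths connect gamma and beta; each must be blocked for d-separation to hold:
Path 1: gamma → rho ← beta
  rho is a collider here and neither rho nor any of its descendants is conditioned on, so the collider stays closed — the path is blocked at rho.
Path 2: gamma → zeta ← beta
  zeta is a collider and zeta is conditioned on, which opens it — no node blocks this path, so it is active.
Path 3: gamma → zeta ← nu ← mu → beta
  nu is a chain here and nu is conditioned on, so the path is blocked at nu.
At least one path is unblocked, so d-separation fails.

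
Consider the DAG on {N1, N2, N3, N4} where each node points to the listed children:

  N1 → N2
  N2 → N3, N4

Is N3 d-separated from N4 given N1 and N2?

Yes — N3 and N4 are d-separated given {N1, N2}.

The only undirected path from N3 to N4 is:
Path 1: N3 ← N2 → N4
  N2 is a fork here and N2 is conditioned on, so the path is blocked at N2.
All paths are blocked; N3 ⊥ N4 | {N1, N2} holds.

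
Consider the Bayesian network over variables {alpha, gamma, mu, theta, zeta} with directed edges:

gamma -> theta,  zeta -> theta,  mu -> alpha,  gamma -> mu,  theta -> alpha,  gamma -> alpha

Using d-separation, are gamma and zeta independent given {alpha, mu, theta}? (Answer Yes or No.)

Enumerating the 3 paths from gamma to zeta and testing each for blocking by {alpha, mu, theta}:
  1. gamma → mu → alpha ← theta ← zeta — mu:chain[blocks]; alpha:collider[open]; theta:chain[blocks] ⇒ blocked
  2. gamma → theta ← zeta — theta:collider[open] ⇒ active
  3. gamma → alpha ← theta ← zeta — alpha:collider[open]; theta:chain[blocks] ⇒ blocked
Because an active path exists, gamma and zeta are not d-separated.

No — gamma and zeta are not d-separated given {alpha, mu, theta}.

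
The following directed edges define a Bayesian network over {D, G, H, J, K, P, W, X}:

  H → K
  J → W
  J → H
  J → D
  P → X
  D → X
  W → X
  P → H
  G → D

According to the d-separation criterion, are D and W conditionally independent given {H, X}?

No — D and W are not d-separated given {H, X}.

There are 4 undirected paths between D and W; checking each against the conditioning set {H, X}:
  1. D → X ← P → H ← J → W — X:collider[open]; P:fork[open]; H:collider[open]; J:fork[open] ⇒ active
  2. D → X ← W — X:collider[open] ⇒ active
  3. D ← J → H ← P → X ← W — J:fork[open]; H:collider[open]; P:fork[open]; X:collider[open] ⇒ active
  4. D ← J → W — J:fork[open] ⇒ active
Since the path D → X ← P → H ← J → W is active, D and W are not d-separated given {H, X}.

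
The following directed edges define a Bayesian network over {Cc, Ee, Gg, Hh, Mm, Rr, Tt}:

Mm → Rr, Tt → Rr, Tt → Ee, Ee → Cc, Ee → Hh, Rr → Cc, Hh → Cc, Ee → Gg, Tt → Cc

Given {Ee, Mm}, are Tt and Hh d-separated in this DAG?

There are 6 undirected paths between Tt and Hh; checking each against the conditioning set {Ee, Mm}:
Path 1: Tt → Rr → Cc ← Hh
  Cc is a collider here and neither Cc nor any of its descendants is conditioned on, so the collider stays closed — the path is blocked at Cc.
Path 2: Tt → Rr → Cc ← Ee → Hh
  Cc is a collider here and neither Cc nor any of its descendants is conditioned on, so the collider stays closed — the path is blocked at Cc.
Path 3: Tt → Ee → Hh
  Ee is a chain here and Ee is conditioned on, so the path is blocked at Ee.
Path 4: Tt → Ee → Cc ← Hh
  Ee is a chain here and Ee is conditioned on, so the path is blocked at Ee.
Path 5: Tt → Cc ← Hh
  Cc is a collider here and neither Cc nor any of its descendants is conditioned on, so the collider stays closed — the path is blocked at Cc.
Path 6: Tt → Cc ← Ee → Hh
  Cc is a collider here and neither Cc nor any of its descendants is conditioned on, so the collider stays closed — the path is blocked at Cc.
Since every path is blocked, d-separation holds.

Yes — Tt and Hh are d-separated given {Ee, Mm}.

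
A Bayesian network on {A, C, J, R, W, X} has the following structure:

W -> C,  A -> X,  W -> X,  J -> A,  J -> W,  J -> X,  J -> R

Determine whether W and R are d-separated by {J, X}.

There are 3 undirected paths between W and R; checking each against the conditioning set {J, X}:
Path 1: W ← J → R
  J is a fork here and J is conditioned on, so the path is blocked at J.
Path 2: W → X ← A ← J → R
  J is a fork here and J is conditioned on, so the path is blocked at J.
Path 3: W → X ← J → R
  J is a fork here and J is conditioned on, so the path is blocked at J.
Since every path is blocked, d-separation holds.

Yes — W and R are d-separated given {J, X}.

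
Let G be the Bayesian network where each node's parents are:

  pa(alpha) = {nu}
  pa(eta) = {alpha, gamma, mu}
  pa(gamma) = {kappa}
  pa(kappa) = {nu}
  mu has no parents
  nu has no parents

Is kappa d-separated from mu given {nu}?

Yes

We examine all 2 paths between kappa and mu:
Path 1: kappa → gamma → eta ← mu
  eta is a collider here and neither eta nor any of its descendants is conditioned on, so the collider stays closed — the path is blocked at eta.
Path 2: kappa ← nu → alpha → eta ← mu
  nu is a fork here and nu is conditioned on, so the path is blocked at nu.
All paths are blocked; kappa ⊥ mu | {nu} holds.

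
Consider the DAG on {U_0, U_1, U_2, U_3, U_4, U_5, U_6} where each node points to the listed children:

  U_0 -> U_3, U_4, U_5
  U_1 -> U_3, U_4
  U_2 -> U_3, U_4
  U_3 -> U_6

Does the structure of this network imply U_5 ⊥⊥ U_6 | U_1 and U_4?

No — U_5 and U_6 are not d-separated given {U_1, U_4}.

We examine all 3 paths between U_5 and U_6:
Path 1: U_5 ← U_0 → U_4 ← U_1 → U_3 → U_6
  U_1 is a fork here and U_1 is conditioned on, so the path is blocked at U_1.
Path 2: U_5 ← U_0 → U_4 ← U_2 → U_3 → U_6
  U_0 is a fork and U_0 is not conditioned on; U_4 is a collider and U_4 is conditioned on, which opens it; U_2 is a fork and U_2 is not conditioned on; U_3 is a chain and U_3 is not conditioned on — no node blocks this path, so it is active.
Path 3: U_5 ← U_0 → U_3 → U_6
  U_0 is a fork and U_0 is not conditioned on; U_3 is a chain and U_3 is not conditioned on — no node blocks this path, so it is active.
At least one path is unblocked, so d-separation fails.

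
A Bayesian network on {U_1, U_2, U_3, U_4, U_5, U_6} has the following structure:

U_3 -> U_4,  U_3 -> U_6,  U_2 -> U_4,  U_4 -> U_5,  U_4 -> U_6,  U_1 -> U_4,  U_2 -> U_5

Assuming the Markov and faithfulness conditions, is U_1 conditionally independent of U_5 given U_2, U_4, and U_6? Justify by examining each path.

Yes

We examine all 2 paths between U_1 and U_5:
  1. U_1 → U_4 ← U_2 → U_5 — U_4:collider[open]; U_2:fork[blocks] ⇒ blocked
  2. U_1 → U_4 → U_5 — U_4:chain[blocks] ⇒ blocked
All paths are blocked; U_1 ⊥ U_5 | {U_2, U_4, U_6} holds.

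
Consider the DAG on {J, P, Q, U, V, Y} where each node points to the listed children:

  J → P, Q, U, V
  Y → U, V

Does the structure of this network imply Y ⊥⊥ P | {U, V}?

Enumerating the 2 paths from Y to P and testing each for blocking by {U, V}:
Path 1: Y → U ← J → P
  U is a collider and U is conditioned on, which opens it; J is a fork and J is not conditioned on — no node blocks this path, so it is active.
Path 2: Y → V ← J → P
  V is a collider and V is conditioned on, which opens it; J is a fork and J is not conditioned on — no node blocks this path, so it is active.
Since the path Y → U ← J → P is active, Y and P are not d-separated given {U, V}.

No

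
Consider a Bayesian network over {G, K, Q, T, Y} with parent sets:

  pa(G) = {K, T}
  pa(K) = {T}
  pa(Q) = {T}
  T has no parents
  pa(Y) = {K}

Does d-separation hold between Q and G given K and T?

Yes

Enumerating the 2 paths from Q to G and testing each for blocking by {K, T}:
  1. Q ← T → G — T:fork[blocks] ⇒ blocked
  2. Q ← T → K → G — T:fork[blocks]; K:chain[blocks] ⇒ blocked
All paths are blocked; Q ⊥ G | {K, T} holds.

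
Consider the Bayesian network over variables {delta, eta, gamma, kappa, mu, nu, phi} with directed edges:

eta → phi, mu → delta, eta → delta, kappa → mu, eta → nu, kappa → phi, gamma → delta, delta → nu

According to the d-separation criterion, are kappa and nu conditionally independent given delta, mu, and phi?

No

4 paths connect kappa and nu; each must be blocked for d-separation to hold:
Path 1: kappa → phi ← eta → nu
  phi is a collider and phi is conditioned on, which opens it; eta is a fork and eta is not conditioned on — no node blocks this path, so it is active.
Path 2: kappa → phi ← eta → delta → nu
  delta is a chain here and delta is conditioned on, so the path is blocked at delta.
Path 3: kappa → mu → delta → nu
  mu is a chain here and mu is conditioned on, so the path is blocked at mu.
Path 4: kappa → mu → delta ← eta → nu
  mu is a chain here and mu is conditioned on, so the path is blocked at mu.
At least one path is unblocked, so d-separation fails.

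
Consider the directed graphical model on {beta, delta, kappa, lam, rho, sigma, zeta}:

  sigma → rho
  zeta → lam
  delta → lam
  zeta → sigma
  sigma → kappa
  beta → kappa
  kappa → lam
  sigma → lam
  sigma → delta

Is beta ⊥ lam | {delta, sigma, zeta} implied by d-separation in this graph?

No

We examine all 4 paths between beta and lam:
  1. beta → kappa ← sigma ← zeta → lam — kappa:collider[blocks]; sigma:chain[blocks]; zeta:fork[blocks] ⇒ blocked
  2. beta → kappa ← sigma → delta → lam — kappa:collider[blocks]; sigma:fork[blocks]; delta:chain[blocks] ⇒ blocked
  3. beta → kappa ← sigma → lam — kappa:collider[blocks]; sigma:fork[blocks] ⇒ blocked
  4. beta → kappa → lam — kappa:chain[open] ⇒ active
Since the path beta → kappa → lam is active, beta and lam are not d-separated given {delta, sigma, zeta}.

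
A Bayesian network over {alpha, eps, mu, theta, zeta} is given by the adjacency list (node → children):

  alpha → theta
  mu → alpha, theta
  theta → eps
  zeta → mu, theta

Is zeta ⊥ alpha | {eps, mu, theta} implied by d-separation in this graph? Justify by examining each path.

No — zeta and alpha are not d-separated given {eps, mu, theta}.

4 paths connect zeta and alpha; each must be blocked for d-separation to hold:
Path 1: zeta → mu → alpha
  mu is a chain here and mu is conditioned on, so the path is blocked at mu.
Path 2: zeta → mu → theta ← alpha
  mu is a chain here and mu is conditioned on, so the path is blocked at mu.
Path 3: zeta → theta ← mu → alpha
  mu is a fork here and mu is conditioned on, so the path is blocked at mu.
Path 4: zeta → theta ← alpha
  theta is a collider and theta is conditioned on, which opens it — no node blocks this path, so it is active.
Since the path zeta → theta ← alpha is active, zeta and alpha are not d-separated given {eps, mu, theta}.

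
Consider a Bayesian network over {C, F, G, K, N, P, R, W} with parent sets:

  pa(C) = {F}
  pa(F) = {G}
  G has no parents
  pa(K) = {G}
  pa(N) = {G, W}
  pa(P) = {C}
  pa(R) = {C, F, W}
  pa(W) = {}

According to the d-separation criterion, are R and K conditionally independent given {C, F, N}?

Enumerating the 3 paths from R to K and testing each for blocking by {C, F, N}:
Path 1: R ← C ← F ← G → K
  C is a chain here and C is conditioned on, so the path is blocked at C.
Path 2: R ← W → N ← G → K
  W is a fork and W is not conditioned on; N is a collider and N is conditioned on, which opens it; G is a fork and G is not conditioned on — no node blocks this path, so it is active.
Path 3: R ← F ← G → K
  F is a chain here and F is conditioned on, so the path is blocked at F.
Because an active path exists, R and K are not d-separated.

No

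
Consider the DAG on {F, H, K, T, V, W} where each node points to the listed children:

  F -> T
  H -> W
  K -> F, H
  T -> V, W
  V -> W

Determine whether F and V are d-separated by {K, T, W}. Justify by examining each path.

Yes

There are 4 undirected paths between F and V; checking each against the conditioning set {K, T, W}:
  1. F → T → W ← V — T:chain[blocks]; W:collider[open] ⇒ blocked
  2. F → T → V — T:chain[blocks] ⇒ blocked
  3. F ← K → H → W ← T → V — K:fork[blocks]; H:chain[open]; W:collider[open]; T:fork[blocks] ⇒ blocked
  4. F ← K → H → W ← V — K:fork[blocks]; H:chain[open]; W:collider[open] ⇒ blocked
All paths are blocked; F ⊥ V | {K, T, W} holds.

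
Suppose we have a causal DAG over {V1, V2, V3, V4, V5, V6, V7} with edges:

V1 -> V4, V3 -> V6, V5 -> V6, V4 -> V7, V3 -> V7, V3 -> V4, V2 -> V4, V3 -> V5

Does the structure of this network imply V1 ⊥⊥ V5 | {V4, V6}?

4 paths connect V1 and V5; each must be blocked for d-separation to hold:
Path 1: V1 → V4 → V7 ← V3 → V6 ← V5
  V4 is a chain here and V4 is conditioned on, so the path is blocked at V4.
Path 2: V1 → V4 → V7 ← V3 → V5
  V4 is a chain here and V4 is conditioned on, so the path is blocked at V4.
Path 3: V1 → V4 ← V3 → V6 ← V5
  V4 is a collider and V4 is conditioned on, which opens it; V3 is a fork and V3 is not conditioned on; V6 is a collider and V6 is conditioned on, which opens it — no node blocks this path, so it is active.
Path 4: V1 → V4 ← V3 → V5
  V4 is a collider and V4 is conditioned on, which opens it; V3 is a fork and V3 is not conditioned on — no node blocks this path, so it is active.
Because an active path exists, V1 and V5 are not d-separated.

No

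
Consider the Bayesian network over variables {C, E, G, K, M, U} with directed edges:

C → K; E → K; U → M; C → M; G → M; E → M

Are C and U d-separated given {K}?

Yes

We examine all 2 paths between C and U:
  1. C → M ← U — M:collider[blocks] ⇒ blocked
  2. C → K ← E → M ← U — K:collider[open]; E:fork[open]; M:collider[blocks] ⇒ blocked
Every path is blocked, so C and U are d-separated given {K}.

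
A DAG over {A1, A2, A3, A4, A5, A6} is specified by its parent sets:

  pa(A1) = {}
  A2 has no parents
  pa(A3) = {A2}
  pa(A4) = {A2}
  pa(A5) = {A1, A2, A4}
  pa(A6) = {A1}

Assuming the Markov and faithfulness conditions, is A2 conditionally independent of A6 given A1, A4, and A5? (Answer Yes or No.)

Yes

Enumerating the 2 paths from A2 to A6 and testing each for blocking by {A1, A4, A5}:
  1. A2 → A4 → A5 ← A1 → A6 — A4:chain[blocks]; A5:collider[open]; A1:fork[blocks] ⇒ blocked
  2. A2 → A5 ← A1 → A6 — A5:collider[open]; A1:fork[blocks] ⇒ blocked
Every path is blocked, so A2 and A6 are d-separated given {A1, A4, A5}.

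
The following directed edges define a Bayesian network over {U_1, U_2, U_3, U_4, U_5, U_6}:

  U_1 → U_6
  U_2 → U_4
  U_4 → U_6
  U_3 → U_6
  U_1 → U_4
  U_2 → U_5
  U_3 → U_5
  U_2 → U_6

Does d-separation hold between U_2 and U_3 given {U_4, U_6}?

We examine all 4 paths between U_2 and U_3:
  1. U_2 → U_5 ← U_3 — U_5:collider[blocks] ⇒ blocked
  2. U_2 → U_4 → U_6 ← U_3 — U_4:chain[blocks]; U_6:collider[open] ⇒ blocked
  3. U_2 → U_4 ← U_1 → U_6 ← U_3 — U_4:collider[open]; U_1:fork[open]; U_6:collider[open] ⇒ active
  4. U_2 → U_6 ← U_3 — U_6:collider[open] ⇒ active
Because an active path exists, U_2 and U_3 are not d-separated.

No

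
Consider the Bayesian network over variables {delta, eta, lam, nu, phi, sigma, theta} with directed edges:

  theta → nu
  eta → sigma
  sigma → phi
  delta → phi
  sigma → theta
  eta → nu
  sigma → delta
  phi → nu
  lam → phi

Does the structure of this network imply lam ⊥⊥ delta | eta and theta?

Yes

We examine all 4 paths between lam and delta:
  1. lam → phi ← sigma → delta — phi:collider[blocks]; sigma:fork[open] ⇒ blocked
  2. lam → phi ← delta — phi:collider[blocks] ⇒ blocked
  3. lam → phi → nu ← eta → sigma → delta — phi:chain[open]; nu:collider[blocks]; eta:fork[blocks]; sigma:chain[open] ⇒ blocked
  4. lam → phi → nu ← theta ← sigma → delta — phi:chain[open]; nu:collider[blocks]; theta:chain[blocks]; sigma:fork[open] ⇒ blocked
All paths are blocked; lam ⊥ delta | {eta, theta} holds.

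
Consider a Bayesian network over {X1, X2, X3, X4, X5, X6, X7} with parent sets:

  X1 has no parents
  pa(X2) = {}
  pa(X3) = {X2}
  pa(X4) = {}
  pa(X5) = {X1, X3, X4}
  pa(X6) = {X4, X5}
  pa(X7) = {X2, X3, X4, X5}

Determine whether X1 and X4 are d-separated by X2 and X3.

We examine all 5 paths between X1 and X4:
Path 1: X1 → X5 → X7 ← X4
  X7 is a collider here and neither X7 nor any of its descendants is conditioned on, so the collider stays closed — the path is blocked at X7.
Path 2: X1 → X5 ← X4
  X5 is a collider here and neither X5 nor any of its descendants is conditioned on, so the collider stays closed — the path is blocked at X5.
Path 3: X1 → X5 ← X3 → X7 ← X4
  X5 is a collider here and neither X5 nor any of its descendants is conditioned on, so the collider stays closed — the path is blocked at X5.
Path 4: X1 → X5 ← X3 ← X2 → X7 ← X4
  X5 is a collider here and neither X5 nor any of its descendants is conditioned on, so the collider stays closed — the path is blocked at X5.
Path 5: X1 → X5 → X6 ← X4
  X6 is a collider here and neither X6 nor any of its descendants is conditioned on, so the collider stays closed — the path is blocked at X6.
All paths are blocked; X1 ⊥ X4 | {X2, X3} holds.

Yes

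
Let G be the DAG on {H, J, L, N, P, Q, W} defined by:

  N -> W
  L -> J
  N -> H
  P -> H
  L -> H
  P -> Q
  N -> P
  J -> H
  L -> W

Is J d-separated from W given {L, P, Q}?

There are 6 undirected paths between J and W; checking each against the conditioning set {L, P, Q}:
Path 1: J → H ← P ← N → W
  H is a collider here and neither H nor any of its descendants is conditioned on, so the collider stays closed — the path is blocked at H.
Path 2: J → H ← L → W
  H is a collider here and neither H nor any of its descendants is conditioned on, so the collider stays closed — the path is blocked at H.
Path 3: J → H ← N → W
  H is a collider here and neither H nor any of its descendants is conditioned on, so the collider stays closed — the path is blocked at H.
Path 4: J ← L → W
  L is a fork here and L is conditioned on, so the path is blocked at L.
Path 5: J ← L → H ← P ← N → W
  L is a fork here and L is conditioned on, so the path is blocked at L.
Path 6: J ← L → H ← N → W
  L is a fork here and L is conditioned on, so the path is blocked at L.
Since every path is blocked, d-separation holds.

Yes — J and W are d-separated given {L, P, Q}.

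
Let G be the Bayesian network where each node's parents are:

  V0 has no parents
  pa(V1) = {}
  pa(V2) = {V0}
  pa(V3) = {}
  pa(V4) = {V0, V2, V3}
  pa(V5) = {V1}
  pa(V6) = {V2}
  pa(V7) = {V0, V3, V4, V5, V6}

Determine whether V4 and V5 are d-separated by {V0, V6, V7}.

6 paths connect V4 and V5; each must be blocked for d-separation to hold:
  1. V4 ← V2 → V6 → V7 ← V5 — V2:fork[open]; V6:chain[blocks]; V7:collider[open] ⇒ blocked
  2. V4 ← V2 ← V0 → V7 ← V5 — V2:chain[open]; V0:fork[blocks]; V7:collider[open] ⇒ blocked
  3. V4 ← V3 → V7 ← V5 — V3:fork[open]; V7:collider[open] ⇒ active
  4. V4 ← V0 → V2 → V6 → V7 ← V5 — V0:fork[blocks]; V2:chain[open]; V6:chain[blocks]; V7:collider[open] ⇒ blocked
  5. V4 ← V0 → V7 ← V5 — V0:fork[blocks]; V7:collider[open] ⇒ blocked
  6. V4 → V7 ← V5 — V7:collider[open] ⇒ active
Since the path V4 ← V3 → V7 ← V5 is active, V4 and V5 are not d-separated given {V0, V6, V7}.

No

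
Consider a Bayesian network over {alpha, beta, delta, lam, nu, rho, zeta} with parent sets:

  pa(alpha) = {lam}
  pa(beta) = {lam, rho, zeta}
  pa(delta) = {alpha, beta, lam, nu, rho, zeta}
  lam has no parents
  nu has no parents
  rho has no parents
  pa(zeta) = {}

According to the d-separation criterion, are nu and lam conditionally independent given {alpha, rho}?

Yes

We examine all 5 paths between nu and lam:
  1. nu → delta ← beta ← lam — delta:collider[blocks]; beta:chain[open] ⇒ blocked
  2. nu → delta ← rho → beta ← lam — delta:collider[blocks]; rho:fork[blocks]; beta:collider[blocks] ⇒ blocked
  3. nu → delta ← alpha ← lam — delta:collider[blocks]; alpha:chain[blocks] ⇒ blocked
  4. nu → delta ← zeta → beta ← lam — delta:collider[blocks]; zeta:fork[open]; beta:collider[blocks] ⇒ blocked
  5. nu → delta ← lam — delta:collider[blocks] ⇒ blocked
Since every path is blocked, d-separation holds.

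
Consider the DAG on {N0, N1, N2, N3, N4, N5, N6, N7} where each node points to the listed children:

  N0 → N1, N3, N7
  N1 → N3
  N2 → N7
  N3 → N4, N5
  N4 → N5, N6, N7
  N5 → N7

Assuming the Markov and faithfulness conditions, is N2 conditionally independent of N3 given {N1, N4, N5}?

Yes — N2 and N3 are d-separated given {N1, N4, N5}.

Enumerating the 6 paths from N2 to N3 and testing each for blocking by {N1, N4, N5}:
  1. N2 → N7 ← N4 → N5 ← N3 — N7:collider[blocks]; N4:fork[blocks]; N5:collider[open] ⇒ blocked
  2. N2 → N7 ← N4 ← N3 — N7:collider[blocks]; N4:chain[blocks] ⇒ blocked
  3. N2 → N7 ← N5 ← N4 ← N3 — N7:collider[blocks]; N5:chain[blocks]; N4:chain[blocks] ⇒ blocked
  4. N2 → N7 ← N5 ← N3 — N7:collider[blocks]; N5:chain[blocks] ⇒ blocked
  5. N2 → N7 ← N0 → N1 → N3 — N7:collider[blocks]; N0:fork[open]; N1:chain[blocks] ⇒ blocked
  6. N2 → N7 ← N0 → N3 — N7:collider[blocks]; N0:fork[open] ⇒ blocked
Since every path is blocked, d-separation holds.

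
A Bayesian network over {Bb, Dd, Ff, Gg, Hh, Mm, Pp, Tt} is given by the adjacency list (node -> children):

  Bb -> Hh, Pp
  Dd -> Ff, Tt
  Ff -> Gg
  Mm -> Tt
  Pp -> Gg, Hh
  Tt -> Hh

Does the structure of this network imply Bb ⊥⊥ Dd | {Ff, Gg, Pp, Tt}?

Yes

There are 4 undirected paths between Bb and Dd; checking each against the conditioning set {Ff, Gg, Pp, Tt}:
Path 1: Bb → Hh ← Pp → Gg ← Ff ← Dd
  Hh is a collider here and neither Hh nor any of its descendants is conditioned on, so the collider stays closed — the path is blocked at Hh.
Path 2: Bb → Hh ← Tt ← Dd
  Hh is a collider here and neither Hh nor any of its descendants is conditioned on, so the collider stays closed — the path is blocked at Hh.
Path 3: Bb → Pp → Hh ← Tt ← Dd
  Pp is a chain here and Pp is conditioned on, so the path is blocked at Pp.
Path 4: Bb → Pp → Gg ← Ff ← Dd
  Pp is a chain here and Pp is conditioned on, so the path is blocked at Pp.
Since every path is blocked, d-separation holds.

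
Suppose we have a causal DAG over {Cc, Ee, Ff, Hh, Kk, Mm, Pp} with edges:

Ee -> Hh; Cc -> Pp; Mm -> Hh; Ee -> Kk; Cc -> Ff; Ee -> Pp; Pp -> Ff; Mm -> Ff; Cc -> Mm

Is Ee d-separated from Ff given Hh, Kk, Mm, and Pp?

No

Enumerating the 6 paths from Ee to Ff and testing each for blocking by {Hh, Kk, Mm, Pp}:
  1. Ee → Pp → Ff — Pp:chain[blocks] ⇒ blocked
  2. Ee → Pp ← Cc → Ff — Pp:collider[open]; Cc:fork[open] ⇒ active
  3. Ee → Pp ← Cc → Mm → Ff — Pp:collider[open]; Cc:fork[open]; Mm:chain[blocks] ⇒ blocked
  4. Ee → Hh ← Mm → Ff — Hh:collider[open]; Mm:fork[blocks] ⇒ blocked
  5. Ee → Hh ← Mm ← Cc → Ff — Hh:collider[open]; Mm:chain[blocks]; Cc:fork[open] ⇒ blocked
  6. Ee → Hh ← Mm ← Cc → Pp → Ff — Hh:collider[open]; Mm:chain[blocks]; Cc:fork[open]; Pp:chain[blocks] ⇒ blocked
At least one path is unblocked, so d-separation fails.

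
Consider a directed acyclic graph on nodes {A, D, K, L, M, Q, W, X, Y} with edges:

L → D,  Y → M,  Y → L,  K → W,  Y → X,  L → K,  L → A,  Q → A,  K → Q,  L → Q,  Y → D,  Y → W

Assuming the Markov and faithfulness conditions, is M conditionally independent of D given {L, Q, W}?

5 paths connect M and D; each must be blocked for d-separation to hold:
Path 1: M ← Y → D
  Y is a fork and Y is not conditioned on — no node blocks this path, so it is active.
Path 2: M ← Y → L → D
  L is a chain here and L is conditioned on, so the path is blocked at L.
Path 3: M ← Y → W ← K → Q → A ← L → D
  Q is a chain here and Q is conditioned on, so the path is blocked at Q.
Path 4: M ← Y → W ← K → Q ← L → D
  L is a fork here and L is conditioned on, so the path is blocked at L.
Path 5: M ← Y → W ← K ← L → D
  L is a fork here and L is conditioned on, so the path is blocked at L.
Because an active path exists, M and D are not d-separated.

No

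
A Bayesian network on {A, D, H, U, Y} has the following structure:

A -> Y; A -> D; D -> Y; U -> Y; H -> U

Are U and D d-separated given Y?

There are 2 undirected paths between U and D; checking each against the conditioning set {Y}:
Path 1: U → Y ← D
  Y is a collider and Y is conditioned on, which opens it — no node blocks this path, so it is active.
Path 2: U → Y ← A → D
  Y is a collider and Y is conditioned on, which opens it; A is a fork and A is not conditioned on — no node blocks this path, so it is active.
Because an active path exists, U and D are not d-separated.

No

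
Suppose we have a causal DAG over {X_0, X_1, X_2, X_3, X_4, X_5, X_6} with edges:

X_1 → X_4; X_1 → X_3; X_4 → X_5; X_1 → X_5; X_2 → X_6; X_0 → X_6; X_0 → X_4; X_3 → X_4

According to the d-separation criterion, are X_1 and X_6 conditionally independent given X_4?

No

We examine all 3 paths between X_1 and X_6:
  1. X_1 → X_3 → X_4 ← X_0 → X_6 — X_3:chain[open]; X_4:collider[open]; X_0:fork[open] ⇒ active
  2. X_1 → X_5 ← X_4 ← X_0 → X_6 — X_5:collider[blocks]; X_4:chain[blocks]; X_0:fork[open] ⇒ blocked
  3. X_1 → X_4 ← X_0 → X_6 — X_4:collider[open]; X_0:fork[open] ⇒ active
Because an active path exists, X_1 and X_6 are not d-separated.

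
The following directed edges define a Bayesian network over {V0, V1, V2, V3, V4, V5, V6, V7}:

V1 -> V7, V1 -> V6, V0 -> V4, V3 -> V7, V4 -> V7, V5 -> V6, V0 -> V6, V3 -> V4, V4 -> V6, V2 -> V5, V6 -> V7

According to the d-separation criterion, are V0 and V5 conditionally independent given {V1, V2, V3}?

Yes

Enumerating the 6 paths from V0 to V5 and testing each for blocking by {V1, V2, V3}:
  1. V0 → V6 ← V5 — V6:collider[blocks] ⇒ blocked
  2. V0 → V4 ← V3 → V7 ← V6 ← V5 — V4:collider[blocks]; V3:fork[blocks]; V7:collider[blocks]; V6:chain[open] ⇒ blocked
  3. V0 → V4 ← V3 → V7 ← V1 → V6 ← V5 — V4:collider[blocks]; V3:fork[blocks]; V7:collider[blocks]; V1:fork[blocks]; V6:collider[blocks] ⇒ blocked
  4. V0 → V4 → V6 ← V5 — V4:chain[open]; V6:collider[blocks] ⇒ blocked
  5. V0 → V4 → V7 ← V6 ← V5 — V4:chain[open]; V7:collider[blocks]; V6:chain[open] ⇒ blocked
  6. V0 → V4 → V7 ← V1 → V6 ← V5 — V4:chain[open]; V7:collider[blocks]; V1:fork[blocks]; V6:collider[blocks] ⇒ blocked
All paths are blocked; V0 ⊥ V5 | {V1, V2, V3} holds.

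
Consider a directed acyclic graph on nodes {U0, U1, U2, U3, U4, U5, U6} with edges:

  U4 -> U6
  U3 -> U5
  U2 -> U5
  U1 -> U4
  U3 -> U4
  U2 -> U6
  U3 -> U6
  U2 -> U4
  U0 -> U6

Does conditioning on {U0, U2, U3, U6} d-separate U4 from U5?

6 paths connect U4 and U5; each must be blocked for d-separation to hold:
Path 1: U4 ← U2 → U6 ← U3 → U5
  U2 is a fork here and U2 is conditioned on, so the path is blocked at U2.
Path 2: U4 ← U2 → U5
  U2 is a fork here and U2 is conditioned on, so the path is blocked at U2.
Path 3: U4 ← U3 → U6 ← U2 → U5
  U3 is a fork here and U3 is conditioned on, so the path is blocked at U3.
Path 4: U4 ← U3 → U5
  U3 is a fork here and U3 is conditioned on, so the path is blocked at U3.
Path 5: U4 → U6 ← U2 → U5
  U2 is a fork here and U2 is conditioned on, so the path is blocked at U2.
Path 6: U4 → U6 ← U3 → U5
  U3 is a fork here and U3 is conditioned on, so the path is blocked at U3.
Since every path is blocked, d-separation holds.

Yes — U4 and U5 are d-separated given {U0, U2, U3, U6}.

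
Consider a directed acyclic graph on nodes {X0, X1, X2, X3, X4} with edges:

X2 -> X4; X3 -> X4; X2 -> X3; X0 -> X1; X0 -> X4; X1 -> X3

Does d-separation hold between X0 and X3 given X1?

We examine all 3 paths between X0 and X3:
  1. X0 → X4 ← X3 — X4:collider[blocks] ⇒ blocked
  2. X0 → X4 ← X2 → X3 — X4:collider[blocks]; X2:fork[open] ⇒ blocked
  3. X0 → X1 → X3 — X1:chain[blocks] ⇒ blocked
All paths are blocked; X0 ⊥ X3 | {X1} holds.

Yes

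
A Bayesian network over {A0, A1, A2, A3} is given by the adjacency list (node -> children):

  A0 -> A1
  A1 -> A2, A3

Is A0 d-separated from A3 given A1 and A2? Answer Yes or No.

Yes — A0 and A3 are d-separated given {A1, A2}.

There is one path between A0 and A3:
Path 1: A0 → A1 → A3
  A1 is a chain here and A1 is conditioned on, so the path is blocked at A1.
All paths are blocked; A0 ⊥ A3 | {A1, A2} holds.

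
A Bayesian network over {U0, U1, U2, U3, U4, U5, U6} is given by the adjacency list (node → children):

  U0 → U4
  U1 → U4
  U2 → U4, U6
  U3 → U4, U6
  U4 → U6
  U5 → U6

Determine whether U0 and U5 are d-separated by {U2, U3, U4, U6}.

3 paths connect U0 and U5; each must be blocked for d-separation to hold:
Path 1: U0 → U4 ← U2 → U6 ← U5
  U2 is a fork here and U2 is conditioned on, so the path is blocked at U2.
Path 2: U0 → U4 ← U3 → U6 ← U5
  U3 is a fork here and U3 is conditioned on, so the path is blocked at U3.
Path 3: U0 → U4 → U6 ← U5
  U4 is a chain here and U4 is conditioned on, so the path is blocked at U4.
Every path is blocked, so U0 and U5 are d-separated given {U2, U3, U4, U6}.

Yes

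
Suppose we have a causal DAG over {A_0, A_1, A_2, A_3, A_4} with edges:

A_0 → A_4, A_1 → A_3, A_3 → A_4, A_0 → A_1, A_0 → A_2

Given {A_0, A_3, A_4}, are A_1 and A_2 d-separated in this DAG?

Yes

2 paths connect A_1 and A_2; each must be blocked for d-separation to hold:
Path 1: A_1 → A_3 → A_4 ← A_0 → A_2
  A_3 is a chain here and A_3 is conditioned on, so the path is blocked at A_3.
Path 2: A_1 ← A_0 → A_2
  A_0 is a fork here and A_0 is conditioned on, so the path is blocked at A_0.
Every path is blocked, so A_1 and A_2 are d-separated given {A_0, A_3, A_4}.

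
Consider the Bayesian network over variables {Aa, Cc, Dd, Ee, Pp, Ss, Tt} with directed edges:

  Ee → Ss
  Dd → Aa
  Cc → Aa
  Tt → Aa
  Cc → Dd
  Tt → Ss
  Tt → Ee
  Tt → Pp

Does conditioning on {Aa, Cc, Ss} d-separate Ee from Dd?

We examine all 4 paths between Ee and Dd:
Path 1: Ee ← Tt → Aa ← Cc → Dd
  Cc is a fork here and Cc is conditioned on, so the path is blocked at Cc.
Path 2: Ee ← Tt → Aa ← Dd
  Tt is a fork and Tt is not conditioned on; Aa is a collider and Aa is conditioned on, which opens it — no node blocks this path, so it is active.
Path 3: Ee → Ss ← Tt → Aa ← Cc → Dd
  Cc is a fork here and Cc is conditioned on, so the path is blocked at Cc.
Path 4: Ee → Ss ← Tt → Aa ← Dd
  Ss is a collider and Ss is conditioned on, which opens it; Tt is a fork and Tt is not conditioned on; Aa is a collider and Aa is conditioned on, which opens it — no node blocks this path, so it is active.
Because an active path exists, Ee and Dd are not d-separated.

No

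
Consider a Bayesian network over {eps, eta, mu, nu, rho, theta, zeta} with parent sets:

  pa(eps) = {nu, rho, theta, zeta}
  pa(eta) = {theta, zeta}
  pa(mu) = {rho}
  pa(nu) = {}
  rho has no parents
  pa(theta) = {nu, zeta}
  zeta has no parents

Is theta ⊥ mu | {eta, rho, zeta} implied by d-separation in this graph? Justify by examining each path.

Yes

4 paths connect theta and mu; each must be blocked for d-separation to hold:
Path 1: theta ← nu → eps ← rho → mu
  eps is a collider here and neither eps nor any of its descendants is conditioned on, so the collider stays closed — the path is blocked at eps.
Path 2: theta → eta ← zeta → eps ← rho → mu
  zeta is a fork here and zeta is conditioned on, so the path is blocked at zeta.
Path 3: theta → eps ← rho → mu
  eps is a collider here and neither eps nor any of its descendants is conditioned on, so the collider stays closed — the path is blocked at eps.
Path 4: theta ← zeta → eps ← rho → mu
  zeta is a fork here and zeta is conditioned on, so the path is blocked at zeta.
All paths are blocked; theta ⊥ mu | {eta, rho, zeta} holds.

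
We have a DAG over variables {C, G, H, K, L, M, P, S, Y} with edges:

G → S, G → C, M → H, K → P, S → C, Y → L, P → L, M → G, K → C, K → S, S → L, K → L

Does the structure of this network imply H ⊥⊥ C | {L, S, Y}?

No

5 paths connect H and C; each must be blocked for d-separation to hold:
Path 1: H ← M → G → C
  M is a fork and M is not conditioned on; G is a chain and G is not conditioned on — no node blocks this path, so it is active.
Path 2: H ← M → G → S → C
  S is a chain here and S is conditioned on, so the path is blocked at S.
Path 3: H ← M → G → S → L ← P ← K → C
  S is a chain here and S is conditioned on, so the path is blocked at S.
Path 4: H ← M → G → S → L ← K → C
  S is a chain here and S is conditioned on, so the path is blocked at S.
Path 5: H ← M → G → S ← K → C
  M is a fork and M is not conditioned on; G is a chain and G is not conditioned on; S is a collider and S is conditioned on, which opens it; K is a fork and K is not conditioned on — no node blocks this path, so it is active.
At least one path is unblocked, so d-separation fails.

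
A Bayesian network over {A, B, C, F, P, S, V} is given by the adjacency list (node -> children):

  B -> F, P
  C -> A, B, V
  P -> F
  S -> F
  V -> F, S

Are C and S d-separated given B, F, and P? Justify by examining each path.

We examine all 6 paths between C and S:
  1. C → V → S — V:chain[open] ⇒ active
  2. C → V → F ← S — V:chain[open]; F:collider[open] ⇒ active
  3. C → B → P → F ← V → S — B:chain[blocks]; P:chain[blocks]; F:collider[open]; V:fork[open] ⇒ blocked
  4. C → B → P → F ← S — B:chain[blocks]; P:chain[blocks]; F:collider[open] ⇒ blocked
  5. C → B → F ← V → S — B:chain[blocks]; F:collider[open]; V:fork[open] ⇒ blocked
  6. C → B → F ← S — B:chain[blocks]; F:collider[open] ⇒ blocked
Since the path C → V → S is active, C and S are not d-separated given {B, F, P}.

No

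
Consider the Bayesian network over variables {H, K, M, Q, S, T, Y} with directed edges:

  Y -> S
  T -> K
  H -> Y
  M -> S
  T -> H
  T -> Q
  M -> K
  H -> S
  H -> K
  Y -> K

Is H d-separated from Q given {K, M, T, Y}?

There are 6 undirected paths between H and Q; checking each against the conditioning set {K, M, T, Y}:
Path 1: H ← T → Q
  T is a fork here and T is conditioned on, so the path is blocked at T.
Path 2: H → S ← Y → K ← T → Q
  S is a collider here and neither S nor any of its descendants is conditioned on, so the collider stays closed — the path is blocked at S.
Path 3: H → S ← M → K ← T → Q
  S is a collider here and neither S nor any of its descendants is conditioned on, so the collider stays closed — the path is blocked at S.
Path 4: H → Y → S ← M → K ← T → Q
  Y is a chain here and Y is conditioned on, so the path is blocked at Y.
Path 5: H → Y → K ← T → Q
  Y is a chain here and Y is conditioned on, so the path is blocked at Y.
Path 6: H → K ← T → Q
  T is a fork here and T is conditioned on, so the path is blocked at T.
Since every path is blocked, d-separation holds.

Yes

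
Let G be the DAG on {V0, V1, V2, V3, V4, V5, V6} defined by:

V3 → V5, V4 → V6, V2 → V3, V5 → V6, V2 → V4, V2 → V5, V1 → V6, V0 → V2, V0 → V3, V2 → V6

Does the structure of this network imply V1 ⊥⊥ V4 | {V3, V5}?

Yes

Enumerating the 5 paths from V1 to V4 and testing each for blocking by {V3, V5}:
Path 1: V1 → V6 ← V5 ← V2 → V4
  V6 is a collider here and neither V6 nor any of its descendants is conditioned on, so the collider stays closed — the path is blocked at V6.
Path 2: V1 → V6 ← V5 ← V3 ← V0 → V2 → V4
  V6 is a collider here and neither V6 nor any of its descendants is conditioned on, so the collider stays closed — the path is blocked at V6.
Path 3: V1 → V6 ← V5 ← V3 ← V2 → V4
  V6 is a collider here and neither V6 nor any of its descendants is conditioned on, so the collider stays closed — the path is blocked at V6.
Path 4: V1 → V6 ← V2 → V4
  V6 is a collider here and neither V6 nor any of its descendants is conditioned on, so the collider stays closed — the path is blocked at V6.
Path 5: V1 → V6 ← V4
  V6 is a collider here and neither V6 nor any of its descendants is conditioned on, so the collider stays closed — the path is blocked at V6.
Since every path is blocked, d-separation holds.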